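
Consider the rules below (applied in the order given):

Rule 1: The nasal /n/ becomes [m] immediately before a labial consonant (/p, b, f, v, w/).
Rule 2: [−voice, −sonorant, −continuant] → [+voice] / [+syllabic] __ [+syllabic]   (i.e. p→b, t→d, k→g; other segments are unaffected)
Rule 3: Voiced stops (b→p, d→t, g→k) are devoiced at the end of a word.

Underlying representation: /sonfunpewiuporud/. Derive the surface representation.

somfumpewiuborut

Rule 1 (nasal place assimilation): /n/ precedes the labial consonant /f/, so it assimilates in place to [m]. /n/ precedes the labial consonant /p/, so it assimilates in place to [m]. /sonfunpewiuporud/ → somfumpewiuporud.
Rule 2 (intervocalic voicing): /p/ is a voiceless stop between vowels /u/ and /o/, so it voices to [b]. /somfumpewiuporud/ → somfumpewiuborud.
Rule 3 (final devoicing): /d/ is a voiced stop in word-final position, so it devoices to [t]. /somfumpewiuborud/ → somfumpewiuborut.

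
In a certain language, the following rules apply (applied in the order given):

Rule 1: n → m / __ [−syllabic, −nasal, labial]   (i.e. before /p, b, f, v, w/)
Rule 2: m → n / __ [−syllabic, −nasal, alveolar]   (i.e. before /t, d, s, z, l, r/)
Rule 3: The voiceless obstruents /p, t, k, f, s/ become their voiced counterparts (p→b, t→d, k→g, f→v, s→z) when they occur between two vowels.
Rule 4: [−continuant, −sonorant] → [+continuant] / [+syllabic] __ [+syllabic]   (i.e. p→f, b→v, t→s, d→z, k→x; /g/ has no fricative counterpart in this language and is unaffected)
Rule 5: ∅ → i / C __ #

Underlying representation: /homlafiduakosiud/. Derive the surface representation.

Rule 1 (nasal place assimilation): no segment meets the environment; /homlafiduakosiud/ is unchanged.
Rule 2 (nasal place assimilation): /m/ precedes the alveolar consonant /l/, so it assimilates in place to [n]. /homlafiduakosiud/ → honlafiduakosiud.
Rule 3 (intervocalic voicing): /f/ is a voiceless obstruent between vowels /a/ and /i/, so it voices to [v]. /k/ is a voiceless obstruent between vowels /a/ and /o/, so it voices to [g]. /s/ is a voiceless obstruent between vowels /o/ and /i/, so it voices to [z]. /honlafiduakosiud/ → honlaviduagoziud.
Rule 4 (intervocalic spirantization): /d/ is a stop between vowels /i/ and /u/, so it spirantizes to the fricative [z]. /honlaviduagoziud/ → honlavizuagoziud.
Rule 5 (final i-epenthesis): the form ends in the consonant /d/, so [i] is inserted word-finally. /honlavizuagoziud/ → honlavizuagoziudi.

honlavizuagoziudi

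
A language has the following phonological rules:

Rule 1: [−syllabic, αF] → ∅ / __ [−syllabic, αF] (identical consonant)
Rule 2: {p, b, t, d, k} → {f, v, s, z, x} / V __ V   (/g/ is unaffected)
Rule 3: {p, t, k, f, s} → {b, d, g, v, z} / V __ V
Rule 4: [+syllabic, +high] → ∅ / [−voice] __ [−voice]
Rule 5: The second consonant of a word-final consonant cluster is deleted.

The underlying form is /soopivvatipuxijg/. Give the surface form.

soovivazivuxij

Rule 1 (degemination): /vv/ is a geminate; the first /v/ deletes. /soopivvatipuxijg/ → soopivatipuxijg.
Rule 2 (intervocalic spirantization): /p/ is a stop between vowels /o/ and /i/, so it spirantizes to the fricative [f]. /t/ is a stop between vowels /a/ and /i/, so it spirantizes to the fricative [s]. /p/ is a stop between vowels /i/ and /u/, so it spirantizes to the fricative [f]. /soopivatipuxijg/ → soofivasifuxijg.
Rule 3 (intervocalic voicing): /f/ is a voiceless obstruent between vowels /o/ and /i/, so it voices to [v]. /s/ is a voiceless obstruent between vowels /a/ and /i/, so it voices to [z]. /f/ is a voiceless obstruent between vowels /i/ and /u/, so it voices to [v]. /soofivasifuxijg/ → soovivazivuxijg.
Rule 4 (high vowel syncope): no segment meets the environment; /soovivazivuxijg/ is unchanged.
Rule 5 (final cluster simplification): /g/ is the second consonant of a word-final cluster /jg/, so it deletes. /soovivazivuxijg/ → soovivazivuxij.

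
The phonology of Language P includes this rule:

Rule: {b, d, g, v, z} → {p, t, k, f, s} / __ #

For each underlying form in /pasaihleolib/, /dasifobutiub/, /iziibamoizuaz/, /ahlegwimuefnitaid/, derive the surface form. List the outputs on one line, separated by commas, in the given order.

/pasaihleolib/: /b/ is a voiced obstruent in word-final position, so it devoices to [p]. → [pasaihleolip].
/dasifobutiub/: /b/ is a voiced obstruent in word-final position, so it devoices to [p]. → [dasifobutiup].
/iziibamoizuaz/: /z/ is a voiced obstruent in word-final position, so it devoices to [s]. → [iziibamoizuas].
/ahlegwimuefnitaid/: /d/ is a voiced obstruent in word-final position, so it devoices to [t]. → [ahlegwimuefnitait].

pasaihleolip, dasifobutiup, iziibamoizuas, ahlegwimuefnitait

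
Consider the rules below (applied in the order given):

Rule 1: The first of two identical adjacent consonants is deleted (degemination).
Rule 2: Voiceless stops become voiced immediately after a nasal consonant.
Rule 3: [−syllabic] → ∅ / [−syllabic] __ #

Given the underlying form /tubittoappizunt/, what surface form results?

Rule 1 (degemination): /tt/ is a geminate; the first /t/ deletes. /pp/ is a geminate; the first /p/ deletes. /tubittoappizunt/ → tubitoapizunt.
Rule 2 (post-nasal voicing): /t/ is a voiceless stop immediately after the nasal /n/, so it voices to [d]. /tubitoapizunt/ → tubitoapizund.
Rule 3 (final cluster simplification): /d/ is the second consonant of a word-final cluster /nd/, so it deletes. /tubitoapizund/ → tubitoapizun.

tubitoapizun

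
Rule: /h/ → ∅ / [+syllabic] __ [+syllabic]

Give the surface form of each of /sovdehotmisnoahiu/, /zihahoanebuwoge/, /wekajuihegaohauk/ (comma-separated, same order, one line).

sovdeotmisnoaiu, ziaoanebuwoge, wekajuiegaoauk

/sovdehotmisnoahiu/: /h/ occurs between vowels /e/ and /o/, so it deletes. /h/ occurs between vowels /a/ and /i/, so it deletes. → [sovdeotmisnoaiu].
/zihahoanebuwoge/: /h/ occurs between vowels /i/ and /a/, so it deletes. /h/ occurs between vowels /a/ and /o/, so it deletes. → [ziaoanebuwoge].
/wekajuihegaohauk/: /h/ occurs between vowels /i/ and /e/, so it deletes. /h/ occurs between vowels /o/ and /a/, so it deletes. → [wekajuiegaoauk].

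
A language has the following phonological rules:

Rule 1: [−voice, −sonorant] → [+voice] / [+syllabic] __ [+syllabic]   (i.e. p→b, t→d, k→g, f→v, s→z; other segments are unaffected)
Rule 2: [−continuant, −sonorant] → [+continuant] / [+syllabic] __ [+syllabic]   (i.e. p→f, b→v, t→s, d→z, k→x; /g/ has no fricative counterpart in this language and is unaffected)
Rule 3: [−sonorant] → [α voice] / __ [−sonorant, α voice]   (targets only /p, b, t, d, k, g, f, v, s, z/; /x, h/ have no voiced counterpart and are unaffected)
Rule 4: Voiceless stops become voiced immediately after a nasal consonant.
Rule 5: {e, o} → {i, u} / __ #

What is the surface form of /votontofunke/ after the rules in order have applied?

vozondovungi

Rule 1 (intervocalic voicing): /t/ is a voiceless obstruent between vowels /o/ and /o/, so it voices to [d]. /f/ is a voiceless obstruent between vowels /o/ and /u/, so it voices to [v]. /votontofunke/ → vodontovunke.
Rule 2 (intervocalic spirantization): /d/ is a stop between vowels /o/ and /o/, so it spirantizes to the fricative [z]. /vodontovunke/ → vozontovunke.
Rule 3 (regressive voicing assimilation): no segment meets the environment; /vozontovunke/ is unchanged.
Rule 4 (post-nasal voicing): /t/ is a voiceless stop immediately after the nasal /n/, so it voices to [d]. /k/ is a voiceless stop immediately after the nasal /n/, so it voices to [g]. /vozontovunke/ → vozondovunge.
Rule 5 (final vowel raising): /e/ is a mid vowel in word-final position, so it raises to [i]. /vozondovunge/ → vozondovungi.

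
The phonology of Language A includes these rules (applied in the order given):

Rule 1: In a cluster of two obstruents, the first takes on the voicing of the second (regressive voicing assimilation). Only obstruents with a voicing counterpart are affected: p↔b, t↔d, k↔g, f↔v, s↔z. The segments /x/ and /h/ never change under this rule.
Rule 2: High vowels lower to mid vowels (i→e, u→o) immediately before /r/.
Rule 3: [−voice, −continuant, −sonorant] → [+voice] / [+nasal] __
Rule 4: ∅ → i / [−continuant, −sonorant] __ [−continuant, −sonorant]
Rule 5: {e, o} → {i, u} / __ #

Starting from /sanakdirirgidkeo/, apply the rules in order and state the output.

Rule 1 (regressive voicing assimilation): /k/ precedes the voiced obstruent /d/, so it voices to [g] by assimilation. /d/ precedes the voiceless obstruent /k/, so it devoices to [t] by assimilation. /sanakdirirgidkeo/ → sanagdirirgitkeo.
Rule 2 (pre-rhotic lowering): /i/ is a high vowel immediately before /r/, so it lowers to [e]. /i/ is a high vowel immediately before /r/, so it lowers to [e]. /sanagdirirgitkeo/ → sanagderergitkeo.
Rule 3 (post-nasal voicing): no segment meets the environment; /sanagderergitkeo/ is unchanged.
Rule 4 (stop-cluster i-epenthesis): /g/ and /d/ form a stop–stop cluster, so [i] is inserted between them. /t/ and /k/ form a stop–stop cluster, so [i] is inserted between them. /sanagderergitkeo/ → sanagiderergitikeo.
Rule 5 (final vowel raising): /o/ is a mid vowel in word-final position, so it raises to [u]. /sanagiderergitikeo/ → sanagiderergitikeu.

sanagiderergitikeu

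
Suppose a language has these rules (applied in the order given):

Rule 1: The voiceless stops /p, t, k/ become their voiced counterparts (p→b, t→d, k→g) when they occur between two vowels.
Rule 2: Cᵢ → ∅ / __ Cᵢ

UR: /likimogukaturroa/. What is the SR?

Rule 1 (intervocalic voicing): /k/ is a voiceless stop between vowels /i/ and /i/, so it voices to [g]. /k/ is a voiceless stop between vowels /u/ and /a/, so it voices to [g]. /t/ is a voiceless stop between vowels /a/ and /u/, so it voices to [d]. /likimogukaturroa/ → ligimogugadurroa.
Rule 2 (degemination): /rr/ is a geminate; the first /r/ deletes. /ligimogugadurroa/ → ligimogugaduroa.

ligimogugaduroa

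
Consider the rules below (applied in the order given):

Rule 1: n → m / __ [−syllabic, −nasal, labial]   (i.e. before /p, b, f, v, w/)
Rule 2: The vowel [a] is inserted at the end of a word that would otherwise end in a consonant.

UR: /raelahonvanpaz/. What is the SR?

Rule 1 (nasal place assimilation): /n/ precedes the labial consonant /v/, so it assimilates in place to [m]. /n/ precedes the labial consonant /p/, so it assimilates in place to [m]. /raelahonvanpaz/ → raelahomvampaz.
Rule 2 (final a-epenthesis): the form ends in the consonant /z/, so [a] is inserted word-finally. /raelahomvampaz/ → raelahomvampaza.

raelahomvampaza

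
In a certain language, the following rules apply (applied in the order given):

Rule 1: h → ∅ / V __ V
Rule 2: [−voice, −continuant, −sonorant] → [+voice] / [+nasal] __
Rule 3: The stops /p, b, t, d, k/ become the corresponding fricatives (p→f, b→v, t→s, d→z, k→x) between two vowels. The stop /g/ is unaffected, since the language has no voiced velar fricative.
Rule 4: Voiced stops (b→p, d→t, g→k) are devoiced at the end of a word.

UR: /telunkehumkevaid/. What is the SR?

Rule 1 (intervocalic h-deletion): /h/ occurs between vowels /e/ and /u/, so it deletes. /telunkehumkevaid/ → telunkeumkevaid.
Rule 2 (post-nasal voicing): /k/ is a voiceless stop immediately after the nasal /n/, so it voices to [g]. /k/ is a voiceless stop immediately after the nasal /m/, so it voices to [g]. /telunkeumkevaid/ → telungeumgevaid.
Rule 3 (intervocalic spirantization): no segment meets the environment; /telungeumgevaid/ is unchanged.
Rule 4 (final devoicing): /d/ is a voiced stop in word-final position, so it devoices to [t]. /telungeumgevaid/ → telungeumgevait.

telungeumgevait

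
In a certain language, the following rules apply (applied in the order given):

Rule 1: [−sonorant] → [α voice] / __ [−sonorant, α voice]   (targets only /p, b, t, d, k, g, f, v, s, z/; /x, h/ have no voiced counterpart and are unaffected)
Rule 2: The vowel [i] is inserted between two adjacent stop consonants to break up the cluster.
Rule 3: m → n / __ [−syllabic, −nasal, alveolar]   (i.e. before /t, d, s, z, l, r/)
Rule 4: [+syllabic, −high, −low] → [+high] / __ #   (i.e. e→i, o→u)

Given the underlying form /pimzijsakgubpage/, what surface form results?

pinzijsagigupipagi

Rule 1 (regressive voicing assimilation): /k/ precedes the voiced obstruent /g/, so it voices to [g] by assimilation. /b/ precedes the voiceless obstruent /p/, so it devoices to [p] by assimilation. /pimzijsakgubpage/ → pimzijsagguppage.
Rule 2 (stop-cluster i-epenthesis): /g/ and /g/ form a stop–stop cluster, so [i] is inserted between them. /p/ and /p/ form a stop–stop cluster, so [i] is inserted between them. /pimzijsagguppage/ → pimzijsagigupipage.
Rule 3 (nasal place assimilation): /m/ precedes the alveolar consonant /z/, so it assimilates in place to [n]. /pimzijsagigupipage/ → pinzijsagigupipage.
Rule 4 (final vowel raising): /e/ is a mid vowel in word-final position, so it raises to [i]. /pinzijsagigupipage/ → pinzijsagigupipagi.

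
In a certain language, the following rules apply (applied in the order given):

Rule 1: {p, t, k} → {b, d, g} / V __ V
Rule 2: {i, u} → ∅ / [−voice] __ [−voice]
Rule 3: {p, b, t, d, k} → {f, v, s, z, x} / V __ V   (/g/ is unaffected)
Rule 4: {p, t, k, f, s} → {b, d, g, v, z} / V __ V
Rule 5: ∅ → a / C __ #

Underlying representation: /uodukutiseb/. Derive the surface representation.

uozuguzizeba

Rule 1 (intervocalic voicing): /k/ is a voiceless stop between vowels /u/ and /u/, so it voices to [g]. /t/ is a voiceless stop between vowels /u/ and /i/, so it voices to [d]. /uodukutiseb/ → uodugudiseb.
Rule 2 (high vowel syncope): no segment meets the environment; /uodugudiseb/ is unchanged.
Rule 3 (intervocalic spirantization): /d/ is a stop between vowels /o/ and /u/, so it spirantizes to the fricative [z]. /d/ is a stop between vowels /u/ and /i/, so it spirantizes to the fricative [z]. /uodugudiseb/ → uozuguziseb.
Rule 4 (intervocalic voicing): /s/ is a voiceless obstruent between vowels /i/ and /e/, so it voices to [z]. /uozuguziseb/ → uozuguzizeb.
Rule 5 (final a-epenthesis): the form ends in the consonant /b/, so [a] is inserted word-finally. /uozuguzizeb/ → uozuguzizeba.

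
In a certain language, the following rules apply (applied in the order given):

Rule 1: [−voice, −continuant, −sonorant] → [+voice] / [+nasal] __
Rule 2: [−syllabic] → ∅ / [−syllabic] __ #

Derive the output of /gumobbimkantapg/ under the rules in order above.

Rule 1 (post-nasal voicing): /k/ is a voiceless stop immediately after the nasal /m/, so it voices to [g]. /t/ is a voiceless stop immediately after the nasal /n/, so it voices to [d]. /gumobbimkantapg/ → gumobbimgandapg.
Rule 2 (final cluster simplification): /g/ is the second consonant of a word-final cluster /pg/, so it deletes. /gumobbimgandapg/ → gumobbimgandap.

gumobbimgandap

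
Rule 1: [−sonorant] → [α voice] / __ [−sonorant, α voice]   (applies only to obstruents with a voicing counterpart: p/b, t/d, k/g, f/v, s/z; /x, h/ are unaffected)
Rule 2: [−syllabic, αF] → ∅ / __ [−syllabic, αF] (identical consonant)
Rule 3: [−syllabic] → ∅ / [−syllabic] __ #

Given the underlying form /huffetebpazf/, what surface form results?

Rule 1 (regressive voicing assimilation): /b/ precedes the voiceless obstruent /p/, so it devoices to [p] by assimilation. /z/ precedes the voiceless obstruent /f/, so it devoices to [s] by assimilation. /huffetebpazf/ → huffeteppasf.
Rule 2 (degemination): /ff/ is a geminate; the first /f/ deletes. /pp/ is a geminate; the first /p/ deletes. /huffeteppasf/ → hufetepasf.
Rule 3 (final cluster simplification): /f/ is the second consonant of a word-final cluster /sf/, so it deletes. /hufetepasf/ → hufetepas.

hufetepas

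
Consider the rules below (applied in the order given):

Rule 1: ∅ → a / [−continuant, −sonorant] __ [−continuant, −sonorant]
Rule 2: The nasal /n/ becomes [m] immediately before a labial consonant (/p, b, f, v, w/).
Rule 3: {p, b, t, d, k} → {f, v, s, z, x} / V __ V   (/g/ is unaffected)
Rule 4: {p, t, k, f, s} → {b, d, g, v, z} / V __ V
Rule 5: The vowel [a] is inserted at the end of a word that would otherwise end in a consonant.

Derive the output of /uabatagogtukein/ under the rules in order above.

Rule 1 (stop-cluster a-epenthesis): /g/ and /t/ form a stop–stop cluster, so [a] is inserted between them. /uabatagogtukein/ → uabatagogatukein.
Rule 2 (nasal place assimilation): no segment meets the environment; /uabatagogatukein/ is unchanged.
Rule 3 (intervocalic spirantization): /b/ is a stop between vowels /a/ and /a/, so it spirantizes to the fricative [v]. /t/ is a stop between vowels /a/ and /a/, so it spirantizes to the fricative [s]. /t/ is a stop between vowels /a/ and /u/, so it spirantizes to the fricative [s]. /k/ is a stop between vowels /u/ and /e/, so it spirantizes to the fricative [x]. /uabatagogatukein/ → uavasagogasuxein.
Rule 4 (intervocalic voicing): /s/ is a voiceless obstruent between vowels /a/ and /a/, so it voices to [z]. /s/ is a voiceless obstruent between vowels /a/ and /u/, so it voices to [z]. /uavasagogasuxein/ → uavazagogazuxein.
Rule 5 (final a-epenthesis): the form ends in the consonant /n/, so [a] is inserted word-finally. /uavazagogazuxein/ → uavazagogazuxeina.

uavazagogazuxeina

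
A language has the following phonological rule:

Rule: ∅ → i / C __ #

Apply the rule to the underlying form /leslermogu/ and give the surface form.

No segment of /leslermogu/ meets the structural description of the rule, so the form surfaces unchanged.

leslermogu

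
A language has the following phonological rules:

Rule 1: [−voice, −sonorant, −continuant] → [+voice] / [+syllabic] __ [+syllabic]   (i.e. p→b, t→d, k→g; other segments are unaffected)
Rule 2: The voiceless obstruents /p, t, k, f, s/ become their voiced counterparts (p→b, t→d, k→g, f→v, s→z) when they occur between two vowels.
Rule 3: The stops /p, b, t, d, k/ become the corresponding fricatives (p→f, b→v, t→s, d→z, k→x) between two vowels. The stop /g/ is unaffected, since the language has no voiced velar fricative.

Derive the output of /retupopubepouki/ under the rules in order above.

rezuvovuvevougi

Rule 1 (intervocalic voicing): /t/ is a voiceless stop between vowels /e/ and /u/, so it voices to [d]. /p/ is a voiceless stop between vowels /u/ and /o/, so it voices to [b]. /p/ is a voiceless stop between vowels /o/ and /u/, so it voices to [b]. /p/ is a voiceless stop between vowels /e/ and /o/, so it voices to [b]. /k/ is a voiceless stop between vowels /u/ and /i/, so it voices to [g]. /retupopubepouki/ → redubobubebougi.
Rule 2 (intervocalic voicing): no segment meets the environment; /redubobubebougi/ is unchanged.
Rule 3 (intervocalic spirantization): /d/ is a stop between vowels /e/ and /u/, so it spirantizes to the fricative [z]. /b/ is a stop between vowels /u/ and /o/, so it spirantizes to the fricative [v]. /b/ is a stop between vowels /o/ and /u/, so it spirantizes to the fricative [v]. /b/ is a stop between vowels /u/ and /e/, so it spirantizes to the fricative [v]. /b/ is a stop between vowels /e/ and /o/, so it spirantizes to the fricative [v]. /redubobubebougi/ → rezuvovuvevougi.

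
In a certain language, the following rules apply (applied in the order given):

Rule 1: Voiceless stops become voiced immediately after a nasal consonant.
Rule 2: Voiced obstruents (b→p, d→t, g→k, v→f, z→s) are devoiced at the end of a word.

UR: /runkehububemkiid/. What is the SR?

Rule 1 (post-nasal voicing): /k/ is a voiceless stop immediately after the nasal /n/, so it voices to [g]. /k/ is a voiceless stop immediately after the nasal /m/, so it voices to [g]. /runkehububemkiid/ → rungehububemgiid.
Rule 2 (final devoicing): /d/ is a voiced obstruent in word-final position, so it devoices to [t]. /rungehububemgiid/ → rungehububemgiit.

rungehububemgiit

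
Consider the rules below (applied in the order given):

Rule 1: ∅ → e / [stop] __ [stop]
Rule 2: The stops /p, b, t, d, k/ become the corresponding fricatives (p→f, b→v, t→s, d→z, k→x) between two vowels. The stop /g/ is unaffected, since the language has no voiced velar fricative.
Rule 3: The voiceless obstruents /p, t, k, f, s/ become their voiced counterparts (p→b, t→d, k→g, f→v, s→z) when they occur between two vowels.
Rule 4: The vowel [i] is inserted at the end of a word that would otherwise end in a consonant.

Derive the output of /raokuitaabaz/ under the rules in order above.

raoxuizaavazi

Rule 1 (stop-cluster e-epenthesis): no segment meets the environment; /raokuitaabaz/ is unchanged.
Rule 2 (intervocalic spirantization): /k/ is a stop between vowels /o/ and /u/, so it spirantizes to the fricative [x]. /t/ is a stop between vowels /i/ and /a/, so it spirantizes to the fricative [s]. /b/ is a stop between vowels /a/ and /a/, so it spirantizes to the fricative [v]. /raokuitaabaz/ → raoxuisaavaz.
Rule 3 (intervocalic voicing): /s/ is a voiceless obstruent between vowels /i/ and /a/, so it voices to [z]. /raoxuisaavaz/ → raoxuizaavaz.
Rule 4 (final i-epenthesis): the form ends in the consonant /z/, so [i] is inserted word-finally. /raoxuizaavaz/ → raoxuizaavazi.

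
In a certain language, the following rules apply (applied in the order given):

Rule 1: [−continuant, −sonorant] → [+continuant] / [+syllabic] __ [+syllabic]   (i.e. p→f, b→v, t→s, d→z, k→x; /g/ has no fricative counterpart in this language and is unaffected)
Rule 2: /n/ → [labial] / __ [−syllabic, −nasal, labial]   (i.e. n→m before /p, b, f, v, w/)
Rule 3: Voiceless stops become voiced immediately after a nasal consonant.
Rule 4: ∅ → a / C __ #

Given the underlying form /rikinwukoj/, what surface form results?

Rule 1 (intervocalic spirantization): /k/ is a stop between vowels /i/ and /i/, so it spirantizes to the fricative [x]. /k/ is a stop between vowels /u/ and /o/, so it spirantizes to the fricative [x]. /rikinwukoj/ → rixinwuxoj.
Rule 2 (nasal place assimilation): /n/ precedes the labial consonant /w/, so it assimilates in place to [m]. /rixinwuxoj/ → riximwuxoj.
Rule 3 (post-nasal voicing): no segment meets the environment; /riximwuxoj/ is unchanged.
Rule 4 (final a-epenthesis): the form ends in the consonant /j/, so [a] is inserted word-finally. /riximwuxoj/ → riximwuxoja.

riximwuxoja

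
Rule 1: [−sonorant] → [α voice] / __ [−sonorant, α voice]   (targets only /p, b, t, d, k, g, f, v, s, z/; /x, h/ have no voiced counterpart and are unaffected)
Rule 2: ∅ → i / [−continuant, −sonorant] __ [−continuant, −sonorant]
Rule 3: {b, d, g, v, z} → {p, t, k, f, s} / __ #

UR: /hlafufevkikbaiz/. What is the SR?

Rule 1 (regressive voicing assimilation): /v/ precedes the voiceless obstruent /k/, so it devoices to [f] by assimilation. /k/ precedes the voiced obstruent /b/, so it voices to [g] by assimilation. /hlafufevkikbaiz/ → hlafufefkigbaiz.
Rule 2 (stop-cluster i-epenthesis): /g/ and /b/ form a stop–stop cluster, so [i] is inserted between them. /hlafufefkigbaiz/ → hlafufefkigibaiz.
Rule 3 (final devoicing): /z/ is a voiced obstruent in word-final position, so it devoices to [s]. /hlafufefkigibaiz/ → hlafufefkigibais.

hlafufefkigibais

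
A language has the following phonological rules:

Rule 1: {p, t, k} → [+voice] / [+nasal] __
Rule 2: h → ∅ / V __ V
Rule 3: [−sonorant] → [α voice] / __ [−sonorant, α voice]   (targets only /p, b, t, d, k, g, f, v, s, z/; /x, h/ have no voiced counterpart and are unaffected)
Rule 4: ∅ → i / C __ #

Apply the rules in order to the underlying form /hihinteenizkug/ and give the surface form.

Rule 1 (post-nasal voicing): /t/ is a voiceless stop immediately after the nasal /n/, so it voices to [d]. /hihinteenizkug/ → hihindeenizkug.
Rule 2 (intervocalic h-deletion): /h/ occurs between vowels /i/ and /i/, so it deletes. /hihindeenizkug/ → hiindeenizkug.
Rule 3 (regressive voicing assimilation): /z/ precedes the voiceless obstruent /k/, so it devoices to [s] by assimilation. /hiindeenizkug/ → hiindeeniskug.
Rule 4 (final i-epenthesis): the form ends in the consonant /g/, so [i] is inserted word-finally. /hiindeeniskug/ → hiindeeniskugi.

hiindeeniskugi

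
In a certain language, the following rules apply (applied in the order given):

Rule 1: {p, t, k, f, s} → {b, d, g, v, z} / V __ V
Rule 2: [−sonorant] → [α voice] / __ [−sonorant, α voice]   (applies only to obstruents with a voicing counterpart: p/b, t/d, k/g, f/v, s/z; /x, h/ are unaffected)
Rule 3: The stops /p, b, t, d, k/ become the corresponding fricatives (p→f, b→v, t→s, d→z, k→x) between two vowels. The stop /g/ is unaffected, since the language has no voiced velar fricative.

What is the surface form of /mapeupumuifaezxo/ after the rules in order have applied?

Rule 1 (intervocalic voicing): /p/ is a voiceless obstruent between vowels /a/ and /e/, so it voices to [b]. /p/ is a voiceless obstruent between vowels /u/ and /u/, so it voices to [b]. /f/ is a voiceless obstruent between vowels /i/ and /a/, so it voices to [v]. /mapeupumuifaezxo/ → mabeubumuivaezxo.
Rule 2 (regressive voicing assimilation): /z/ precedes the voiceless obstruent /x/, so it devoices to [s] by assimilation. /mabeubumuivaezxo/ → mabeubumuivaesxo.
Rule 3 (intervocalic spirantization): /b/ is a stop between vowels /a/ and /e/, so it spirantizes to the fricative [v]. /b/ is a stop between vowels /u/ and /u/, so it spirantizes to the fricative [v]. /mabeubumuivaesxo/ → maveuvumuivaesxo.

maveuvumuivaesxo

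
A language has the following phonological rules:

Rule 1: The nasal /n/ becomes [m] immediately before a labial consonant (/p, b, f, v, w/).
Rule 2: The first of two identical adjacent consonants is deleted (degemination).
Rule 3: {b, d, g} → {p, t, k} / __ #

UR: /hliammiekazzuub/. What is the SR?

Rule 1 (nasal place assimilation): no segment meets the environment; /hliammiekazzuub/ is unchanged.
Rule 2 (degemination): /mm/ is a geminate; the first /m/ deletes. /zz/ is a geminate; the first /z/ deletes. /hliammiekazzuub/ → hliamiekazuub.
Rule 3 (final devoicing): /b/ is a voiced stop in word-final position, so it devoices to [p]. /hliamiekazuub/ → hliamiekazuup.

hliamiekazuup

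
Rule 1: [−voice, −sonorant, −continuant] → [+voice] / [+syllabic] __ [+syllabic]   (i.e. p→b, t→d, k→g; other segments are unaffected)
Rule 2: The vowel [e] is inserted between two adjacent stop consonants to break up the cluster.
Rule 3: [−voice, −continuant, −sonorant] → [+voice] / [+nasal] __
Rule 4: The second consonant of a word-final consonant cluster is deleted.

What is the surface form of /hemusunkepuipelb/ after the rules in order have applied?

Rule 1 (intervocalic voicing): /p/ is a voiceless stop between vowels /e/ and /u/, so it voices to [b]. /p/ is a voiceless stop between vowels /i/ and /e/, so it voices to [b]. /hemusunkepuipelb/ → hemusunkebuibelb.
Rule 2 (stop-cluster e-epenthesis): no segment meets the environment; /hemusunkebuibelb/ is unchanged.
Rule 3 (post-nasal voicing): /k/ is a voiceless stop immediately after the nasal /n/, so it voices to [g]. /hemusunkebuibelb/ → hemusungebuibelb.
Rule 4 (final cluster simplification): /b/ is the second consonant of a word-final cluster /lb/, so it deletes. /hemusungebuibelb/ → hemusungebuibel.

hemusungebuibel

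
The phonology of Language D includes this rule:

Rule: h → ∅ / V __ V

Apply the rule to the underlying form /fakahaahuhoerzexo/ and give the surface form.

fakaaauoerzexo

/h/ occurs between vowels /a/ and /a/, so it deletes.
/h/ occurs between vowels /a/ and /u/, so it deletes.
/h/ occurs between vowels /u/ and /o/, so it deletes.
Surface form: [fakaaauoerzexo].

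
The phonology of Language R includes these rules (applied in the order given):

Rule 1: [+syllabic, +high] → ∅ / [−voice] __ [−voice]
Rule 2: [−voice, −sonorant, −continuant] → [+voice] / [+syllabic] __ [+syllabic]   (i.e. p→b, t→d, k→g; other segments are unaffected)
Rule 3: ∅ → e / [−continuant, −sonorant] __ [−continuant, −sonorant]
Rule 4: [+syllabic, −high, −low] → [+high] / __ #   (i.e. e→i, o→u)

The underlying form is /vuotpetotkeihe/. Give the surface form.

vuotepedotekeihi

Rule 1 (high vowel syncope): no segment meets the environment; /vuotpetotkeihe/ is unchanged.
Rule 2 (intervocalic voicing): /t/ is a voiceless stop between vowels /e/ and /o/, so it voices to [d]. /vuotpetotkeihe/ → vuotpedotkeihe.
Rule 3 (stop-cluster e-epenthesis): /t/ and /p/ form a stop–stop cluster, so [e] is inserted between them. /t/ and /k/ form a stop–stop cluster, so [e] is inserted between them. /vuotpedotkeihe/ → vuotepedotekeihe.
Rule 4 (final vowel raising): /e/ is a mid vowel in word-final position, so it raises to [i]. /vuotepedotekeihe/ → vuotepedotekeihi.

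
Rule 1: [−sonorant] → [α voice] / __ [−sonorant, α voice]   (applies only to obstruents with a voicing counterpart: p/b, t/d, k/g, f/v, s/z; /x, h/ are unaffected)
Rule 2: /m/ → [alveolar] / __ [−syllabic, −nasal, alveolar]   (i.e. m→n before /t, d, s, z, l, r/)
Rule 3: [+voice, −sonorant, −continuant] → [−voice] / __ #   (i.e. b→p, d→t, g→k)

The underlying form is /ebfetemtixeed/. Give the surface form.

epfetentixeet

Rule 1 (regressive voicing assimilation): /b/ precedes the voiceless obstruent /f/, so it devoices to [p] by assimilation. /ebfetemtixeed/ → epfetemtixeed.
Rule 2 (nasal place assimilation): /m/ precedes the alveolar consonant /t/, so it assimilates in place to [n]. /epfetemtixeed/ → epfetentixeed.
Rule 3 (final devoicing): /d/ is a voiced stop in word-final position, so it devoices to [t]. /epfetentixeed/ → epfetentixeet.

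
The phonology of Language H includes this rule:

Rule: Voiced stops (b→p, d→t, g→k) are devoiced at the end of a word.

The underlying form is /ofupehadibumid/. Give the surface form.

/d/ is a voiced stop in word-final position, so it devoices to [t].
The other instances of /d/, /b/ do not occur in the required environment and remain unchanged.
Surface form: [ofupehadibumit].

ofupehadibumit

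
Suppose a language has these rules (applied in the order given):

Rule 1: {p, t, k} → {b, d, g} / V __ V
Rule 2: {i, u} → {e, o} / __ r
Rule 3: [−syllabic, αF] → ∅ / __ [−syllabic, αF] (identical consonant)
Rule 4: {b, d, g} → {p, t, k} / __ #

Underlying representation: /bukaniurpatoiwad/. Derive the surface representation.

buganiorpadoiwat

Rule 1 (intervocalic voicing): /k/ is a voiceless stop between vowels /u/ and /a/, so it voices to [g]. /t/ is a voiceless stop between vowels /a/ and /o/, so it voices to [d]. /bukaniurpatoiwad/ → buganiurpadoiwad.
Rule 2 (pre-rhotic lowering): /u/ is a high vowel immediately before /r/, so it lowers to [o]. /buganiurpadoiwad/ → buganiorpadoiwad.
Rule 3 (degemination): no segment meets the environment; /buganiorpadoiwad/ is unchanged.
Rule 4 (final devoicing): /d/ is a voiced stop in word-final position, so it devoices to [t]. /buganiorpadoiwad/ → buganiorpadoiwat.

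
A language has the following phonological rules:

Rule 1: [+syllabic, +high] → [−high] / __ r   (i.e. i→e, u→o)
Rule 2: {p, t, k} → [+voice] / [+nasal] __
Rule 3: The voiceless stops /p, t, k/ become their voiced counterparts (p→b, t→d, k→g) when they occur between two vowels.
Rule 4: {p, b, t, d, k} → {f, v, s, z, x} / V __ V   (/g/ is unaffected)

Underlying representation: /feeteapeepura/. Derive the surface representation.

feezeaveevora

Rule 1 (pre-rhotic lowering): /u/ is a high vowel immediately before /r/, so it lowers to [o]. /feeteapeepura/ → feeteapeepora.
Rule 2 (post-nasal voicing): no segment meets the environment; /feeteapeepora/ is unchanged.
Rule 3 (intervocalic voicing): /t/ is a voiceless stop between vowels /e/ and /e/, so it voices to [d]. /p/ is a voiceless stop between vowels /a/ and /e/, so it voices to [b]. /p/ is a voiceless stop between vowels /e/ and /o/, so it voices to [b]. /feeteapeepora/ → feedeabeebora.
Rule 4 (intervocalic spirantization): /d/ is a stop between vowels /e/ and /e/, so it spirantizes to the fricative [z]. /b/ is a stop between vowels /a/ and /e/, so it spirantizes to the fricative [v]. /b/ is a stop between vowels /e/ and /o/, so it spirantizes to the fricative [v]. /feedeabeebora/ → feezeaveevora.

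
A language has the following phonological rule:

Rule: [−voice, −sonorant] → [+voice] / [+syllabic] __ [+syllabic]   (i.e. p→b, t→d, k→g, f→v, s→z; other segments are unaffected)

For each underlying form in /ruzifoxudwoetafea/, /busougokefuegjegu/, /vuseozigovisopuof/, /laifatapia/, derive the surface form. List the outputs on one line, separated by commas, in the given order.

/ruzifoxudwoetafea/: /f/ is a voiceless obstruent between vowels /i/ and /o/, so it voices to [v]. /t/ is a voiceless obstruent between vowels /e/ and /a/, so it voices to [d]. /f/ is a voiceless obstruent between vowels /a/ and /e/, so it voices to [v]. → [ruzivoxudwoedavea].
/busougokefuegjegu/: /s/ is a voiceless obstruent between vowels /u/ and /o/, so it voices to [z]. /k/ is a voiceless obstruent between vowels /o/ and /e/, so it voices to [g]. /f/ is a voiceless obstruent between vowels /e/ and /u/, so it voices to [v]. → [buzougogevuegjegu].
/vuseozigovisopuof/: /s/ is a voiceless obstruent between vowels /u/ and /e/, so it voices to [z]. /s/ is a voiceless obstruent between vowels /i/ and /o/, so it voices to [z]. /p/ is a voiceless obstruent between vowels /o/ and /u/, so it voices to [b]. → [vuzeozigovizobuof].
/laifatapia/: /f/ is a voiceless obstruent between vowels /i/ and /a/, so it voices to [v]. /t/ is a voiceless obstruent between vowels /a/ and /a/, so it voices to [d]. /p/ is a voiceless obstruent between vowels /a/ and /i/, so it voices to [b]. → [laivadabia].

ruzivoxudwoedavea, buzougogevuegjegu, vuzeozigovizobuof, laivadabia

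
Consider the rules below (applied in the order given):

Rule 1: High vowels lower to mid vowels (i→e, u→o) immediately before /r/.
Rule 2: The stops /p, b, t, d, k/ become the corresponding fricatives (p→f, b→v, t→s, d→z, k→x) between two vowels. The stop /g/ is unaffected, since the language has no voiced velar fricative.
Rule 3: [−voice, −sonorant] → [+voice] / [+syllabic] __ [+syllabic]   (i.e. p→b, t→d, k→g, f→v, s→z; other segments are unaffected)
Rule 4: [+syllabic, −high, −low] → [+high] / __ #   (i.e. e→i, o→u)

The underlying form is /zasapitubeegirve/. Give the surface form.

Rule 1 (pre-rhotic lowering): /i/ is a high vowel immediately before /r/, so it lowers to [e]. /zasapitubeegirve/ → zasapitubeegerve.
Rule 2 (intervocalic spirantization): /p/ is a stop between vowels /a/ and /i/, so it spirantizes to the fricative [f]. /t/ is a stop between vowels /i/ and /u/, so it spirantizes to the fricative [s]. /b/ is a stop between vowels /u/ and /e/, so it spirantizes to the fricative [v]. /zasapitubeegerve/ → zasafisuveegerve.
Rule 3 (intervocalic voicing): /s/ is a voiceless obstruent between vowels /a/ and /a/, so it voices to [z]. /f/ is a voiceless obstruent between vowels /a/ and /i/, so it voices to [v]. /s/ is a voiceless obstruent between vowels /i/ and /u/, so it voices to [z]. /zasafisuveegerve/ → zazavizuveegerve.
Rule 4 (final vowel raising): /e/ is a mid vowel in word-final position, so it raises to [i]. /zazavizuveegerve/ → zazavizuveegervi.

zazavizuveegervi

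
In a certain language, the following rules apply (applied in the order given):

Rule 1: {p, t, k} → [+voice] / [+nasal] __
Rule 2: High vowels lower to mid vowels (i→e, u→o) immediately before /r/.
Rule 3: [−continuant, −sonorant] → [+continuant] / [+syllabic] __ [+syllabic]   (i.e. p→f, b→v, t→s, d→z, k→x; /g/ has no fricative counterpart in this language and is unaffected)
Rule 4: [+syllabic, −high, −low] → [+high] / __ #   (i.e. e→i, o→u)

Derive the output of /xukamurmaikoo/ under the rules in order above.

Rule 1 (post-nasal voicing): no segment meets the environment; /xukamurmaikoo/ is unchanged.
Rule 2 (pre-rhotic lowering): /u/ is a high vowel immediately before /r/, so it lowers to [o]. /xukamurmaikoo/ → xukamormaikoo.
Rule 3 (intervocalic spirantization): /k/ is a stop between vowels /u/ and /a/, so it spirantizes to the fricative [x]. /k/ is a stop between vowels /i/ and /o/, so it spirantizes to the fricative [x]. /xukamormaikoo/ → xuxamormaixoo.
Rule 4 (final vowel raising): /o/ is a mid vowel in word-final position, so it raises to [u]. /xuxamormaixoo/ → xuxamormaixou.

xuxamormaixou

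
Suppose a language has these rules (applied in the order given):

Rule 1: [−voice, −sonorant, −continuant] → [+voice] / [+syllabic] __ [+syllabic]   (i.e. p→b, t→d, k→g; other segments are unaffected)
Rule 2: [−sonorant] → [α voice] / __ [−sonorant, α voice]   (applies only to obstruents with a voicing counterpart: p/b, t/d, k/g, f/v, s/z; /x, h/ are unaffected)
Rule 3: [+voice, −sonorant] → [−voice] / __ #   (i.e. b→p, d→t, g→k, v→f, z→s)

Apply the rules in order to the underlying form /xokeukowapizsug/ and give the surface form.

Rule 1 (intervocalic voicing): /k/ is a voiceless stop between vowels /o/ and /e/, so it voices to [g]. /k/ is a voiceless stop between vowels /u/ and /o/, so it voices to [g]. /p/ is a voiceless stop between vowels /a/ and /i/, so it voices to [b]. /xokeukowapizsug/ → xogeugowabizsug.
Rule 2 (regressive voicing assimilation): /z/ precedes the voiceless obstruent /s/, so it devoices to [s] by assimilation. /xogeugowabizsug/ → xogeugowabissug.
Rule 3 (final devoicing): /g/ is a voiced obstruent in word-final position, so it devoices to [k]. /xogeugowabissug/ → xogeugowabissuk.

xogeugowabissuk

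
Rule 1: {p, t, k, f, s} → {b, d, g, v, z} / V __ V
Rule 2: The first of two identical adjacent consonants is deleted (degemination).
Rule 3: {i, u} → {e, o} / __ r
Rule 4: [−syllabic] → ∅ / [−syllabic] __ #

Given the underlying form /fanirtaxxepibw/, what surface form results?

Rule 1 (intervocalic voicing): /p/ is a voiceless obstruent between vowels /e/ and /i/, so it voices to [b]. /fanirtaxxepibw/ → fanirtaxxebibw.
Rule 2 (degemination): /xx/ is a geminate; the first /x/ deletes. /fanirtaxxebibw/ → fanirtaxebibw.
Rule 3 (pre-rhotic lowering): /i/ is a high vowel immediately before /r/, so it lowers to [e]. /fanirtaxebibw/ → fanertaxebibw.
Rule 4 (final cluster simplification): /w/ is the second consonant of a word-final cluster /bw/, so it deletes. /fanertaxebibw/ → fanertaxebib.

fanertaxebib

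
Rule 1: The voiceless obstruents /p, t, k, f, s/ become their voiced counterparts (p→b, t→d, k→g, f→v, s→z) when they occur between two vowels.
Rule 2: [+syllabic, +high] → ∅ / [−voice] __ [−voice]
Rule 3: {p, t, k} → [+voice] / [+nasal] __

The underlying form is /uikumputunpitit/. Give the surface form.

Rule 1 (intervocalic voicing): /k/ is a voiceless obstruent between vowels /i/ and /u/, so it voices to [g]. /t/ is a voiceless obstruent between vowels /u/ and /u/, so it voices to [d]. /t/ is a voiceless obstruent between vowels /i/ and /i/, so it voices to [d]. /uikumputunpitit/ → uigumpudunpidit.
Rule 2 (high vowel syncope): no segment meets the environment; /uigumpudunpidit/ is unchanged.
Rule 3 (post-nasal voicing): /p/ is a voiceless stop immediately after the nasal /m/, so it voices to [b]. /p/ is a voiceless stop immediately after the nasal /n/, so it voices to [b]. /uigumpudunpidit/ → uigumbudunbidit.

uigumbudunbidit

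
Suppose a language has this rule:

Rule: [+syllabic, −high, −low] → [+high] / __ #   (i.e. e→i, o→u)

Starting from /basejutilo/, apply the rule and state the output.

basejutilu

Scanning /basejutilo/: /e/ at position 4 is not in the conditioning environment; /o/ is a mid vowel in word-final position, so it raises to [u].
Result: [basejutilu].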